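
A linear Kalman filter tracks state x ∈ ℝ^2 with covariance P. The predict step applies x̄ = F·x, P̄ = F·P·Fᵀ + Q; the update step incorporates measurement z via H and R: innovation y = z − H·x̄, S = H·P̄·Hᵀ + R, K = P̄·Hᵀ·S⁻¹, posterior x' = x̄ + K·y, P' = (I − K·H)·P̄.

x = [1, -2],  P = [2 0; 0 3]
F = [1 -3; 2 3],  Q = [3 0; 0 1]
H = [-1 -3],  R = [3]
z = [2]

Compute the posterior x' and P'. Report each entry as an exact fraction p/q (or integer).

x' = [1436/221, -37/13]
P' = [5703/221 -114/13; -114/13 43/13]

x̄ = F·x = [7, -4]
P̄ = F·P·Fᵀ + Q = [32 -23; -23 36]
y = z − H·x̄ = [-3]
S = H·P̄·Hᵀ + R = [221]
K = P̄·Hᵀ·S⁻¹ = [37/221; -5/13]
x' = x̄ + K·y = [1436/221, -37/13]
P' = (I − K·H)·P̄ = [5703/221 -114/13; -114/13 43/13]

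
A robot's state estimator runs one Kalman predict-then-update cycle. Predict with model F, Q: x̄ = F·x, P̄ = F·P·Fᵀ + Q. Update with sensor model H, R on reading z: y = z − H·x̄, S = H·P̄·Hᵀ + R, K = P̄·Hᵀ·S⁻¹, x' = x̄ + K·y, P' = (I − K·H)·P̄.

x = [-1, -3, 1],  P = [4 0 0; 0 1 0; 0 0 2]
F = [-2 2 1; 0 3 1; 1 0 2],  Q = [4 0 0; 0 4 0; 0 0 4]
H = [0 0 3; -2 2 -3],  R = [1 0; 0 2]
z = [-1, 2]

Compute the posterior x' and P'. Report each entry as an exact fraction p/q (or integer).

x' = [-15111/2089, -14435/2089, -743/2089]
P' = [27578/2089 26464/2089 -228/2089; 26464/2089 80611/6267 332/6267; -228/2089 332/6267 688/6267]

x̄ = F·x = [-3, -8, 1]
P̄ = F·P·Fᵀ + Q = [26 8 -4; 8 15 4; -4 4 16]
y = z − H·x̄ = [-4, 15]
S = H·P̄·Hᵀ + R = [145 -96; -96 150]
K = P̄·Hᵀ·S⁻¹ = [-684/2089 -772/2089; 332/2089 721/6267; 688/2089 -16/6267]
x' = x̄ + K·y = [-15111/2089, -14435/2089, -743/2089]
P' = (I − K·H)·P̄ = [27578/2089 26464/2089 -228/2089; 26464/2089 80611/6267 332/6267; -228/2089 332/6267 688/6267]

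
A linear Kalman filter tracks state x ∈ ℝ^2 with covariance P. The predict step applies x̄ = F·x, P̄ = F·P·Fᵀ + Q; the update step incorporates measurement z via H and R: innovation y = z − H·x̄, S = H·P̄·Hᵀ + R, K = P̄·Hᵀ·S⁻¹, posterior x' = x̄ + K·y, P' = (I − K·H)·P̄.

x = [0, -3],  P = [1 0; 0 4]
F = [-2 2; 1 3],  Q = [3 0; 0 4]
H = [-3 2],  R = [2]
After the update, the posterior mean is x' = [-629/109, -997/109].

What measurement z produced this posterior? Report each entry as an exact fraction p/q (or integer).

z = [-1]

x̄ = F·x = [-6, -9]
P̄ = F·P·Fᵀ + Q = [23 22; 22 41]
S = H·P̄·Hᵀ + R = [109]
K = P̄·Hᵀ·S⁻¹ = [-25/109; 16/109]
x' − x̄ = [25/109, -16/109] = K·y
y = (KᵀK)⁻¹·Kᵀ·(x' − x̄) = [-1]
z = y + H·x̄ = [-1] + [0] = [-1]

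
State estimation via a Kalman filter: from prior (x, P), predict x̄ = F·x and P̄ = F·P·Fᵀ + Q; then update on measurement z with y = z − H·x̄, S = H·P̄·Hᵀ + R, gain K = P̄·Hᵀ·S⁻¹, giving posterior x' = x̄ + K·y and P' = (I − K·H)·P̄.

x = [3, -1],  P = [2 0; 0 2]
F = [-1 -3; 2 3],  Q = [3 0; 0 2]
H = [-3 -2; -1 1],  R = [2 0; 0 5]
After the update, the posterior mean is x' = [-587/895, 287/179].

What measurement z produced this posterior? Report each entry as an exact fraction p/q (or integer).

x̄ = F·x = [0, 3]
P̄ = F·P·Fᵀ + Q = [23 -22; -22 28]
S = H·P̄·Hᵀ + R = [57 35; 35 100]
K = P̄·Hᵀ·S⁻¹ = [-37/179 -338/895; -30/179 100/179]
x' − x̄ = [-587/895, -250/179] = K·y
y = (KᵀK)⁻¹·Kᵀ·(x' − x̄) = [5, -1]
z = y + H·x̄ = [5, -1] + [-6, 3] = [-1, 2]

z = [-1, 2]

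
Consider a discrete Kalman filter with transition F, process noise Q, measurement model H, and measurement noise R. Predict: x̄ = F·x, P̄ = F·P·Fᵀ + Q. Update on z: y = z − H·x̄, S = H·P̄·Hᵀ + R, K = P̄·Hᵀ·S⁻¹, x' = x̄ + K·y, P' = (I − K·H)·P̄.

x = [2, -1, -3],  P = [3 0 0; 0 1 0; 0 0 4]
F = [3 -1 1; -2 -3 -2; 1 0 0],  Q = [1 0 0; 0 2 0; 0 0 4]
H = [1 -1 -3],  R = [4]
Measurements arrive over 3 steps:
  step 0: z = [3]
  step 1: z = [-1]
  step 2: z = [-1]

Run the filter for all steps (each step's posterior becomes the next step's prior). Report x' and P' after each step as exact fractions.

step 0: x' = [134/19, 7/19, 26/19], P' = [2294/95 -909/95 1029/95; -909/95 1769/95 -834/95; 1029/95 -834/95 629/95]
step 1: x' = [53369/21066, -16097/3511, 54479/21066], P' = [3558043/21066 115810/3511 926761/21066; 115810/3511 209383/3511 -28055/3511; 926761/21066 -28055/3511 358741/21066]
step 2: x' = [58297290/5435989, 44377068/5435989, 6433389/5435989], P' = [11989218145/38051923 675248732/5435989 2376725551/38051923; 675248732/5435989 726478945/5435989 -9840079/5435989; 2376725551/38051923 -9840079/5435989 800490972/38051923]

step 0: x̄ = F·x = [4, 5, 2]
step 0: P̄ = F·P·Fᵀ + Q = [33 -23 9; -23 39 -6; 9 -6 7]
step 0: y = z − H·x̄ = [10]
step 0: S = H·P̄·Hᵀ + R = [95]
step 0: K = P̄·Hᵀ·S⁻¹ = [29/95; -44/95; -6/95]
step 0: x' = x̄ + K·y = [134/19, 7/19, 26/19]
step 0: P' = (I − K·H)·P̄ = [2294/95 -909/95 1029/95; -909/95 1769/95 -834/95; 1029/95 -834/95 629/95]
step 1: x̄ = F·x = [421/19, -341/19, 134/19]
step 1: P̄ = F·P·Fᵀ + Q = [7287/19 -2150/19 1764/19; -2150/19 15119/95 -3919/95; 1764/19 -3919/95 2674/95]
step 1: y = z − H·x̄ = [-379/19]
step 1: S = H·P̄·Hᵀ + R = [21066/95]
step 1: K = P̄·Hᵀ·S⁻¹ = [20725/21066; -2352/3511; 4717/21066]
step 1: x' = x̄ + K·y = [53369/21066, -16097/3511, 54479/21066]
step 1: P' = (I − K·H)·P̄ = [3558043/21066 115810/3511 926761/21066; 115810/3511 209383/3511 -28055/3511; 926761/21066 -28055/3511 358741/21066]
step 2: x̄ = F·x = [155584/10533, 37025/10533, 53369/21066]
step 2: P̄ = F·P·Fᵀ + Q = [17693279/10533 -15203312/10533 5453015/10533; -15203312/10533 20374199/10533 -5527094/10533; 5453015/10533 -5527094/10533 3642307/21066]
step 2: y = z − H·x̄ = [-98077/21066]
step 2: S = H·P̄·Hᵀ + R = [38051923/21066]
step 2: K = P̄·Hᵀ·S⁻¹ = [33075092/38051923; -5427494/5435989; 11033297/38051923]
step 2: x' = x̄ + K·y = [58297290/5435989, 44377068/5435989, 6433389/5435989]
step 2: P' = (I − K·H)·P̄ = [11989218145/38051923 675248732/5435989 2376725551/38051923; 675248732/5435989 726478945/5435989 -9840079/5435989; 2376725551/38051923 -9840079/5435989 800490972/38051923]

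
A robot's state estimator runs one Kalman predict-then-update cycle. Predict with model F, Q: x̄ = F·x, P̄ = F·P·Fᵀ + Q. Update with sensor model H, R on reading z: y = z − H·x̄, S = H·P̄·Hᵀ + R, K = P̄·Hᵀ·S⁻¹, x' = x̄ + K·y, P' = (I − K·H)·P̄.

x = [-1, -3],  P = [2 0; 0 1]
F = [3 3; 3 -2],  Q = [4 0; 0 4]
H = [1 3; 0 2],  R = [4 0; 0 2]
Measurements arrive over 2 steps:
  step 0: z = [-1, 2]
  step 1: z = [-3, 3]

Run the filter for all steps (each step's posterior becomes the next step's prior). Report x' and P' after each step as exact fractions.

step 0: x̄ = F·x = [-12, 3]
step 0: P̄ = F·P·Fᵀ + Q = [31 12; 12 26]
step 0: y = z − H·x̄ = [2, -4]
step 0: S = H·P̄·Hᵀ + R = [341 180; 180 106]
step 0: K = P̄·Hᵀ·S⁻¹ = [1391/1873 -1938/1873; 90/1873 766/1873]
step 0: x' = x̄ + K·y = [-11942/1873, 2735/1873]
step 0: P' = (I − K·H)·P̄ = [11378/1873 -1938/1873; -1938/1873 766/1873]
step 1: x̄ = F·x = [-27621/1873, -41296/1873]
step 1: P̄ = F·P·Fᵀ + Q = [81904/1873 91992/1873; 91992/1873 136214/1873]
step 1: y = z − H·x̄ = [145890/1873, 88211/1873]
step 1: S = H·P̄·Hᵀ + R = [1867274/1873 1001268/1873; 1001268/1873 548602/1873]
step 1: K = P̄·Hᵀ·S⁻¹ = [1617244/2916797 -1973472/2916797; 250317/2916797 991580/2916797]
step 1: x' = x̄ + K·y = [-9987753/2916797, 1887326/2916797]
step 1: P' = (I − K·H)·P̄ = [12389392/2916797 -1973472/2916797; -1973472/2916797 991580/2916797]

step 0: x' = [-11942/1873, 2735/1873], P' = [11378/1873 -1938/1873; -1938/1873 766/1873]
step 1: x' = [-9987753/2916797, 1887326/2916797], P' = [12389392/2916797 -1973472/2916797; -1973472/2916797 991580/2916797]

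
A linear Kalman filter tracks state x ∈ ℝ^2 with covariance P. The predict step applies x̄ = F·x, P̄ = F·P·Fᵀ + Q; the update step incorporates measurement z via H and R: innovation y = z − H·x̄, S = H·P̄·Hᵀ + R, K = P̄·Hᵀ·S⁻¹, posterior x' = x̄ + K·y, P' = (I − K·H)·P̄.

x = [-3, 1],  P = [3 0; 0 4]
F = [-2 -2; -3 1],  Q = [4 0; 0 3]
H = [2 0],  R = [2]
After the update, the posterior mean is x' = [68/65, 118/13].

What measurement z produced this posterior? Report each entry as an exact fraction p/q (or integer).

z = [2]

x̄ = F·x = [4, 10]
P̄ = F·P·Fᵀ + Q = [32 10; 10 34]
S = H·P̄·Hᵀ + R = [130]
K = P̄·Hᵀ·S⁻¹ = [32/65; 2/13]
x' − x̄ = [-192/65, -12/13] = K·y
y = (KᵀK)⁻¹·Kᵀ·(x' − x̄) = [-6]
z = y + H·x̄ = [-6] + [8] = [2]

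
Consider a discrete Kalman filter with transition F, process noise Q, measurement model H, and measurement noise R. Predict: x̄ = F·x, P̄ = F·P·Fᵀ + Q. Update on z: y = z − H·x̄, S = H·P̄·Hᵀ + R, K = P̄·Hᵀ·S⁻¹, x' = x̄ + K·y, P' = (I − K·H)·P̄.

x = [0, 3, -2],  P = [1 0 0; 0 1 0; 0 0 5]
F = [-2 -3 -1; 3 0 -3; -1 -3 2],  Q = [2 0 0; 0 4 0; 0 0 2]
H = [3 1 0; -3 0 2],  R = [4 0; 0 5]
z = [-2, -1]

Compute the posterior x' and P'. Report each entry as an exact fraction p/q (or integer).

x̄ = F·x = [-7, 6, -13]
P̄ = F·P·Fᵀ + Q = [20 9 1; 9 58 -33; 1 -33 32]
y = z − H·x̄ = [13, 4]
S = H·P̄·Hᵀ + R = [296 -267; -267 301]
K = P̄·Hᵀ·S⁻¹ = [5283/17807 1255/17807; 754/17807 -4833/17807; 7257/17807 10046/17807]
x' = x̄ + K·y = [-50950/17807, 97312/17807, -96966/17807]
P' = (I − K·H)·P̄ = [64403/17807 -172077/17807 99742/17807; -172077/17807 519247/17807 -270198/17807; 99742/17807 -270198/17807 174728/17807]

x' = [-50950/17807, 97312/17807, -96966/17807]
P' = [64403/17807 -172077/17807 99742/17807; -172077/17807 519247/17807 -270198/17807; 99742/17807 -270198/17807 174728/17807]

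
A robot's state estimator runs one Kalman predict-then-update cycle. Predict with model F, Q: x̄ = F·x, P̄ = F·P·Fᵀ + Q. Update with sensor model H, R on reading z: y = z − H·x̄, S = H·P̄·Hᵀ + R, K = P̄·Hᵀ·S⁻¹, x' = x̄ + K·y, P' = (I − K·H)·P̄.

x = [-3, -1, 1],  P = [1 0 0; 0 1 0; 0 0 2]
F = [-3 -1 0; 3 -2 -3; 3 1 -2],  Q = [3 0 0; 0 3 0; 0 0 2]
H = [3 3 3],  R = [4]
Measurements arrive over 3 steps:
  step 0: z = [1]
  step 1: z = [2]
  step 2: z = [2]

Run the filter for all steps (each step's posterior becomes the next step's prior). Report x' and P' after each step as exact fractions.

step 0: x' = [5986/643, -1324/643, -4497/643], P' = [8215/643 -2845/643 -5386/643; -2845/643 2818/643 211/643; -5386/643 211/643 5291/643]
step 1: x' = [-3054214/1902833, 2791427/3805666, 6024761/3805666], P' = [14971172/1902833 -8261465/1902833 -7018987/1902833; -8261465/1902833 33685207/3805666 -15829153/3805666; -7018987/1902833 -15829153/3805666 30842827/3805666]
step 2: x' = [-15419522138/13592345887, 5266851473/13592345887, 18987958375/13592345887], P' = [105244148023/13592345887 -65621085664/13592345887 -41742973755/13592345887; -65621085664/13592345887 224838986497/13592345887 -154577095173/13592345887; -41742973755/13592345887 -154577095173/13592345887 199833451652/13592345887]

step 0: x̄ = F·x = [10, -10, -12]
step 0: P̄ = F·P·Fᵀ + Q = [13 -7 -10; -7 34 19; -10 19 20]
step 0: y = z − H·x̄ = [37]
step 0: S = H·P̄·Hᵀ + R = [643]
step 0: K = P̄·Hᵀ·S⁻¹ = [-12/643; 138/643; 87/643]
step 0: x' = x̄ + K·y = [5986/643, -1324/643, -4497/643]
step 0: P' = (I − K·H)·P̄ = [8215/643 -2845/643 -5386/643; -2845/643 2818/643 211/643; -5386/643 211/643 5291/643]
step 1: x̄ = F·x = [-16634/643, 34097/643, 25628/643]
step 1: P̄ = F·P·Fᵀ + Q = [61612/643 -124675/643 -91577/643; -124675/643 268375/643 189581/643; -91577/643 189581/643 145921/643]
step 1: y = z − H·x̄ = [-127987/643]
step 1: S = H·P̄·Hᵀ + R = [3805666/643]
step 1: K = P̄·Hᵀ·S⁻¹ = [-231960/1902833; 999843/3805666; 731775/3805666]
step 1: x' = x̄ + K·y = [-3054214/1902833, 2791427/3805666, 6024761/3805666]
step 1: P' = (I − K·H)·P̄ = [14971172/1902833 -8261465/1902833 -7018987/1902833; -8261465/1902833 33685207/3805666 -15829153/3805666; -7018987/1902833 -15829153/3805666 30842827/3805666]
step 2: x̄ = F·x = [15533857/3805666, -41982421/3805666, -27583379/3805666]
step 2: P̄ = F·P·Fᵀ + Q = [215445721/3805666 -425508697/3805666 -319914873/3805666; -425508697/3805666 954233221/3805666 631476891/3805666; -319914873/3805666 631476891/3805666 566783663/3805666]
step 2: y = z − H·x̄ = [169707161/3805666]
step 2: S = H·P̄·Hᵀ + R = [13592345887/3805666]
step 2: K = P̄·Hᵀ·S⁻¹ = [-1589933547/13592345887; 3480604245/13592345887; 2635037043/13592345887]
step 2: x' = x̄ + K·y = [-15419522138/13592345887, 5266851473/13592345887, 18987958375/13592345887]
step 2: P' = (I − K·H)·P̄ = [105244148023/13592345887 -65621085664/13592345887 -41742973755/13592345887; -65621085664/13592345887 224838986497/13592345887 -154577095173/13592345887; -41742973755/13592345887 -154577095173/13592345887 199833451652/13592345887]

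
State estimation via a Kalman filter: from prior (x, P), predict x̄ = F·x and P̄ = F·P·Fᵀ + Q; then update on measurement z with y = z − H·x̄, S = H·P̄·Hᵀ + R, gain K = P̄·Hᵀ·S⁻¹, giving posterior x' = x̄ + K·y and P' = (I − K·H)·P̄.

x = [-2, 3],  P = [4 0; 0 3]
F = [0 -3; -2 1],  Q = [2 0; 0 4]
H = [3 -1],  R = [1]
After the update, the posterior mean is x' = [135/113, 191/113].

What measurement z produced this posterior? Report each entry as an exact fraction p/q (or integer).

x̄ = F·x = [-9, 7]
P̄ = F·P·Fᵀ + Q = [29 -9; -9 23]
S = H·P̄·Hᵀ + R = [339]
K = P̄·Hᵀ·S⁻¹ = [32/113; -50/339]
x' − x̄ = [1152/113, -600/113] = K·y
y = (KᵀK)⁻¹·Kᵀ·(x' − x̄) = [36]
z = y + H·x̄ = [36] + [-34] = [2]

z = [2]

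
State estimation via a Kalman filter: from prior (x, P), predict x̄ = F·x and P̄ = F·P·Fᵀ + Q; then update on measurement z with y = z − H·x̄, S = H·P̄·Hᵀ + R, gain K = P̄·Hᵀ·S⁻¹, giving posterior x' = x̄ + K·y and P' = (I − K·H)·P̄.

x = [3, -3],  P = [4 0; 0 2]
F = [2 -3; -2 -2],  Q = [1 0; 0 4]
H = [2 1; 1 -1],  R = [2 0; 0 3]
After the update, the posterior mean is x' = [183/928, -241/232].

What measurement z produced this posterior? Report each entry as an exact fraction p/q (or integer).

x̄ = F·x = [15, 0]
P̄ = F·P·Fᵀ + Q = [35 -4; -4 28]
S = H·P̄·Hᵀ + R = [154 46; 46 74]
K = P̄·Hᵀ·S⁻¹ = [309/928 297/928; 369/1160 -731/1160]
x' − x̄ = [-13737/928, -241/232] = K·y
y = (KᵀK)⁻¹·Kᵀ·(x' − x̄) = [-31, -14]
z = y + H·x̄ = [-31, -14] + [30, 15] = [-1, 1]

z = [-1, 1]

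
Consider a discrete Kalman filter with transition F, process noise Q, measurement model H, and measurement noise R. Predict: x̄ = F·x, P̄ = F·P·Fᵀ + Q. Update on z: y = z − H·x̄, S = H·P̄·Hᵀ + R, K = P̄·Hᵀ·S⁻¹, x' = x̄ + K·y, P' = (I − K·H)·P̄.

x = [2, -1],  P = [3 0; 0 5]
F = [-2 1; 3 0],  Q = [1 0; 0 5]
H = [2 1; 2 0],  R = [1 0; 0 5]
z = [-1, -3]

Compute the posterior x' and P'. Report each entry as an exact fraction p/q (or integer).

x' = [-145/83, 1042/415]
P' = [90/83 -174/83; -174/83 6208/1245]

x̄ = F·x = [-5, 6]
P̄ = F·P·Fᵀ + Q = [18 -18; -18 32]
y = z − H·x̄ = [3, 7]
S = H·P̄·Hᵀ + R = [33 36; 36 77]
K = P̄·Hᵀ·S⁻¹ = [6/83 36/83; 988/1245 -348/415]
x' = x̄ + K·y = [-145/83, 1042/415]
P' = (I − K·H)·P̄ = [90/83 -174/83; -174/83 6208/1245]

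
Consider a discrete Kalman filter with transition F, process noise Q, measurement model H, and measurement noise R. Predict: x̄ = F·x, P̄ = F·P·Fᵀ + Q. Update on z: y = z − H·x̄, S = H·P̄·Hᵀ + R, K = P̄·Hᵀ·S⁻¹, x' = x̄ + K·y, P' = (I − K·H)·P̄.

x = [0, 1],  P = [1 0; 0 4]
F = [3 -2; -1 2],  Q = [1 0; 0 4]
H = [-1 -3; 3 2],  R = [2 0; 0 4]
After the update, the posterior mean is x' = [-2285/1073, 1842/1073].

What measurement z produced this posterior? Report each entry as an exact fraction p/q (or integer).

x̄ = F·x = [-2, 2]
P̄ = F·P·Fᵀ + Q = [26 -19; -19 21]
S = H·P̄·Hᵀ + R = [103 5; 5 94]
K = P̄·Hᵀ·S⁻¹ = [2714/9657 3965/9657; -4061/9657 -1325/9657]
x' − x̄ = [-139/1073, -304/1073] = K·y
y = (KᵀK)⁻¹·Kᵀ·(x' − x̄) = [1, -1]
z = y + H·x̄ = [1, -1] + [-4, -2] = [-3, -3]

z = [-3, -3]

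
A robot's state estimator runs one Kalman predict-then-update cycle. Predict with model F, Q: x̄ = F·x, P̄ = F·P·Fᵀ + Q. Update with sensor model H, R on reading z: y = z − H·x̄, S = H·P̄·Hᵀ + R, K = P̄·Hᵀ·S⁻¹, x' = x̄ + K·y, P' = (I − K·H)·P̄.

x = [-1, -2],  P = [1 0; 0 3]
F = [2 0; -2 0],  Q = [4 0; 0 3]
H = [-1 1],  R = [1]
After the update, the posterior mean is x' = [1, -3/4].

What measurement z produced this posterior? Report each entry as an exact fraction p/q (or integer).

z = [-2]

x̄ = F·x = [-2, 2]
P̄ = F·P·Fᵀ + Q = [8 -4; -4 7]
S = H·P̄·Hᵀ + R = [24]
K = P̄·Hᵀ·S⁻¹ = [-1/2; 11/24]
x' − x̄ = [3, -11/4] = K·y
y = (KᵀK)⁻¹·Kᵀ·(x' − x̄) = [-6]
z = y + H·x̄ = [-6] + [4] = [-2]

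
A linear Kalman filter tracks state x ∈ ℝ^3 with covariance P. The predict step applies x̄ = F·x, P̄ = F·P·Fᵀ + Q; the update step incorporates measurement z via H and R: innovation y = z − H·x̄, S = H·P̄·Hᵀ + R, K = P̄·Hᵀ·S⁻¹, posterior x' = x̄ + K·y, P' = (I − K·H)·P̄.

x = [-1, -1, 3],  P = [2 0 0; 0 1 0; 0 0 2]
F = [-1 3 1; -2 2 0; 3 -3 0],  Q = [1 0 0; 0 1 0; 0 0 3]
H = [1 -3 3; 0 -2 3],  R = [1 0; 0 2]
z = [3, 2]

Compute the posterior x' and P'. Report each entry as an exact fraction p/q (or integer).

x̄ = F·x = [1, 0, 0]
P̄ = F·P·Fᵀ + Q = [14 10 -15; 10 13 -18; -15 -18 30]
y = z − H·x̄ = [2, 2]
S = H·P̄·Hᵀ + R = [576 553; 553 540]
K = P̄·Hᵀ·S⁻¹ = [3005/5231 -3707/5231; -580/5231 -181/5231; -18/5231 1239/5231]
x' = x̄ + K·y = [3827/5231, -1522/5231, 2442/5231]
P' = (I − K·H)·P̄ = [15584/5231 5165/5231 972/5231; 5165/5231 5383/5231 3468/5231; 972/5231 3468/5231 3138/5231]

x' = [3827/5231, -1522/5231, 2442/5231]
P' = [15584/5231 5165/5231 972/5231; 5165/5231 5383/5231 3468/5231; 972/5231 3468/5231 3138/5231]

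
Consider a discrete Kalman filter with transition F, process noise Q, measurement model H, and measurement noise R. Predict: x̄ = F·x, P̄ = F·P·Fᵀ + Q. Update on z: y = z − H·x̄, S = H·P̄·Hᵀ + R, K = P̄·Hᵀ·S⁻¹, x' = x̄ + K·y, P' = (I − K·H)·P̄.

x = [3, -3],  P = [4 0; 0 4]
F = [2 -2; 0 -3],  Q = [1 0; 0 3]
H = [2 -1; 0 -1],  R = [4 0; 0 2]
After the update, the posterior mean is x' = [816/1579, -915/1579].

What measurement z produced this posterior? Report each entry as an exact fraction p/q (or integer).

x̄ = F·x = [12, 9]
P̄ = F·P·Fᵀ + Q = [33 24; 24 39]
S = H·P̄·Hᵀ + R = [79 -9; -9 41]
K = P̄·Hᵀ·S⁻¹ = [753/1579 -759/1579; 9/1579 -1500/1579]
x' − x̄ = [-18132/1579, -15126/1579] = K·y
y = (KᵀK)⁻¹·Kᵀ·(x' − x̄) = [-14, 10]
z = y + H·x̄ = [-14, 10] + [15, -9] = [1, 1]

z = [1, 1]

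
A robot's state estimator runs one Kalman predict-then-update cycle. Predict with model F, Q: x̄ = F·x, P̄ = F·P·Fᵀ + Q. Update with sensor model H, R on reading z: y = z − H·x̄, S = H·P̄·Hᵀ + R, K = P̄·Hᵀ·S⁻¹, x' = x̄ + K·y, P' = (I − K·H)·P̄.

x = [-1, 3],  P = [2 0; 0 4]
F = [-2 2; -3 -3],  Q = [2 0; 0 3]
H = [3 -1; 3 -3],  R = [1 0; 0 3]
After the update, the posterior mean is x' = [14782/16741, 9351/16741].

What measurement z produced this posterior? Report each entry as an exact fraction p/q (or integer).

x̄ = F·x = [8, -6]
P̄ = F·P·Fᵀ + Q = [26 -12; -12 57]
S = H·P̄·Hᵀ + R = [364 549; 549 966]
K = P̄·Hᵀ·S⁻¹ = [8118/16741 -2638/16741; 7935/16741 -8097/16741]
x' − x̄ = [-119146/16741, 109797/16741] = K·y
y = (KᵀK)⁻¹·Kᵀ·(x' − x̄) = [-28, -41]
z = y + H·x̄ = [-28, -41] + [30, 42] = [2, 1]

z = [2, 1]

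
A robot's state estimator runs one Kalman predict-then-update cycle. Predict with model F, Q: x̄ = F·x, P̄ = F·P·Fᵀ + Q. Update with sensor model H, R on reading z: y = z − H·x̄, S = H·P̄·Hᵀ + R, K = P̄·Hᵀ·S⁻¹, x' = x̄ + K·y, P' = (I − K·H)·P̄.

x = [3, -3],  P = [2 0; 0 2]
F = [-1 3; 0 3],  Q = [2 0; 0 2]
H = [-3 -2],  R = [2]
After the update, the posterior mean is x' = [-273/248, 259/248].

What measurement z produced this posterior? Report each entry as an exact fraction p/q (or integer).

x̄ = F·x = [-12, -9]
P̄ = F·P·Fᵀ + Q = [22 18; 18 20]
S = H·P̄·Hᵀ + R = [496]
K = P̄·Hᵀ·S⁻¹ = [-51/248; -47/248]
x' − x̄ = [2703/248, 2491/248] = K·y
y = (KᵀK)⁻¹·Kᵀ·(x' − x̄) = [-53]
z = y + H·x̄ = [-53] + [54] = [1]

z = [1]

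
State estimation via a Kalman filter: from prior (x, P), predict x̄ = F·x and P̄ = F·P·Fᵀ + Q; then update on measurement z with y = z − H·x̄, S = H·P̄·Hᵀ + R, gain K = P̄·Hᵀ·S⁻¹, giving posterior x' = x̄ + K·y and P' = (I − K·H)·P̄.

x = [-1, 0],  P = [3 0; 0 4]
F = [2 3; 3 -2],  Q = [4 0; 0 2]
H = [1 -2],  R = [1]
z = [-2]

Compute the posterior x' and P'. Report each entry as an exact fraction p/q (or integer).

x̄ = F·x = [-2, -3]
P̄ = F·P·Fᵀ + Q = [52 -6; -6 45]
y = z − H·x̄ = [-6]
S = H·P̄·Hᵀ + R = [257]
K = P̄·Hᵀ·S⁻¹ = [64/257; -96/257]
x' = x̄ + K·y = [-898/257, -195/257]
P' = (I − K·H)·P̄ = [9268/257 4602/257; 4602/257 2349/257]

x' = [-898/257, -195/257]
P' = [9268/257 4602/257; 4602/257 2349/257]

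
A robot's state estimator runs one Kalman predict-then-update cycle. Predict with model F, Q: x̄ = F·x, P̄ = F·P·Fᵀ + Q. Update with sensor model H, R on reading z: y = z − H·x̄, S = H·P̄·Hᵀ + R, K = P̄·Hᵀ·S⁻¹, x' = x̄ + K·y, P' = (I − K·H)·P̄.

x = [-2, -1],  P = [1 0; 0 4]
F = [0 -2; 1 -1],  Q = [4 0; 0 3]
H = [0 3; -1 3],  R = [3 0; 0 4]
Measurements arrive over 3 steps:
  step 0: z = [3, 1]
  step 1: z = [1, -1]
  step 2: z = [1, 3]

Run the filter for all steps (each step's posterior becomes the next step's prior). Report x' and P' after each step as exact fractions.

step 0: x̄ = F·x = [2, -1]
step 0: P̄ = F·P·Fᵀ + Q = [20 8; 8 8]
step 0: y = z − H·x̄ = [6, 6]
step 0: S = H·P̄·Hᵀ + R = [75 48; 48 48]
step 0: K = P̄·Hᵀ·S⁻¹ = [20/27 -71/108; 8/27 1/27]
step 0: x' = x̄ + K·y = [5/2, 1]
step 0: P' = (I − K·H)·P̄ = [131/27 20/27; 20/27 8/27]
step 1: x̄ = F·x = [-2, 3/2]
step 1: P̄ = F·P·Fᵀ + Q = [140/27 -8/9; -8/9 20/3]
step 1: y = z − H·x̄ = [-7/2, -15/2]
step 1: S = H·P̄·Hᵀ + R = [63 188/3; 188/3 2012/27]
step 1: K = P̄·Hᵀ·S⁻¹ = [60/157 -67/157; 408/1727 141/1727]
step 1: x' = x̄ + K·y = [-43/314, 105/1727]
step 1: P' = (I − K·H)·P̄ = [448/157 60/157; 60/157 408/1727]
step 2: x̄ = F·x = [-210/1727, -683/3454]
step 2: P̄ = F·P·Fᵀ + Q = [8540/1727 -504/1727; -504/1727 9197/1727]
step 2: y = z − H·x̄ = [5503/3454, 11991/3454]
step 2: S = H·P̄·Hᵀ + R = [87954/1727 84285/1727; 84285/1727 101245/1727]
step 2: K = P̄·Hᵀ·S⁻¹ = [26796/69521 -146048/347605; 16424/69521 5619/69521]
step 2: x' = x̄ + K·y = [-335832/347605, 31927/69521]
step 2: P' = (I − K·H)·P̄ = [986132/347605 26796/69521; 26796/69521 16424/69521]

step 0: x' = [5/2, 1], P' = [131/27 20/27; 20/27 8/27]
step 1: x' = [-43/314, 105/1727], P' = [448/157 60/157; 60/157 408/1727]
step 2: x' = [-335832/347605, 31927/69521], P' = [986132/347605 26796/69521; 26796/69521 16424/69521]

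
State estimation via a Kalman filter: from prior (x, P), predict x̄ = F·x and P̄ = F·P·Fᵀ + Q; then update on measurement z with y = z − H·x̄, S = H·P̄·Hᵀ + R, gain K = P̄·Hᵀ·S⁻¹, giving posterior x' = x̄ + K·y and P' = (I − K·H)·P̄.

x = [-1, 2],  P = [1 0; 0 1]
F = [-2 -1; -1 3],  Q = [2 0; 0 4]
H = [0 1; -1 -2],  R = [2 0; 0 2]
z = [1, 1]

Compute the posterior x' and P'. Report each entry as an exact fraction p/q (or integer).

x̄ = F·x = [0, 7]
P̄ = F·P·Fᵀ + Q = [7 -1; -1 14]
y = z − H·x̄ = [-6, 15]
S = H·P̄·Hᵀ + R = [16 -27; -27 61]
K = P̄·Hᵀ·S⁻¹ = [-196/247 -107/247; 125/247 -54/247]
x' = x̄ + K·y = [-33/19, 13/19]
P' = (I − K·H)·P̄ = [998/247 -392/247; -392/247 250/247]

x' = [-33/19, 13/19]
P' = [998/247 -392/247; -392/247 250/247]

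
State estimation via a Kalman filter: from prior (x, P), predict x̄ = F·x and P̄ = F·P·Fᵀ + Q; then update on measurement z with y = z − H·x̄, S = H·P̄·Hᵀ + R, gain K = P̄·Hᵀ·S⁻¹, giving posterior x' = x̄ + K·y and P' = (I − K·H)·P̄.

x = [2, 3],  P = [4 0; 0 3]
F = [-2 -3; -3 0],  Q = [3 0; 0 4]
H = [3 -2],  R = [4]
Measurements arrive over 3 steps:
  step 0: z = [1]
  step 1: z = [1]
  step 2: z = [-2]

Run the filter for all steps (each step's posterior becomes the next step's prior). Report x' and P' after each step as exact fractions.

step 0: x' = [-125/29, -982/145], P' = [524/29 768/29; 768/29 5768/145]
step 1: x' = [158503/474023, -1513/43093], P' = [3280172/474023 406176/43093; 406176/43093 590624/43093]
step 2: x' = [-684788/412115, -6783883/4533265], P' = [2861372/412115 42913392/4533265; 42913392/4533265 686826952/49865915]

step 0: x̄ = F·x = [-13, -6]
step 0: P̄ = F·P·Fᵀ + Q = [46 24; 24 40]
step 0: y = z − H·x̄ = [28]
step 0: S = H·P̄·Hᵀ + R = [290]
step 0: K = P̄·Hᵀ·S⁻¹ = [9/29; -4/145]
step 0: x' = x̄ + K·y = [-125/29, -982/145]
step 0: P' = (I − K·H)·P̄ = [524/29 768/29; 768/29 5768/145]
step 1: x̄ = F·x = [4196/145, 375/29]
step 1: P̄ = F·P·Fᵀ + Q = [108907/145 10056/29; 10056/29 4832/29]
step 1: y = z − H·x̄ = [-8693/145]
step 1: S = H·P̄·Hᵀ + R = [474023/145]
step 1: K = P̄·Hᵀ·S⁻¹ = [226161/474023; 9320/43093]
step 1: x' = x̄ + K·y = [158503/474023, -1513/43093]
step 1: P' = (I − K·H)·P̄ = [3280172/474023 406176/43093; 406176/43093 590624/43093]
step 2: x̄ = F·x = [-267077/474023, -475509/474023]
step 2: P̄ = F·P·Fᵀ + Q = [126629765/474023 59892456/474023; 59892456/474023 31417640/474023]
step 2: y = z − H·x̄ = [-99803/43093]
step 2: S = H·P̄·Hᵀ + R = [49865915/43093]
step 2: K = P̄·Hᵀ·S⁻¹ = [2149623/4533265; 10622008/49865915]
step 2: x' = x̄ + K·y = [-684788/412115, -6783883/4533265]
step 2: P' = (I − K·H)·P̄ = [2861372/412115 42913392/4533265; 42913392/4533265 686826952/49865915]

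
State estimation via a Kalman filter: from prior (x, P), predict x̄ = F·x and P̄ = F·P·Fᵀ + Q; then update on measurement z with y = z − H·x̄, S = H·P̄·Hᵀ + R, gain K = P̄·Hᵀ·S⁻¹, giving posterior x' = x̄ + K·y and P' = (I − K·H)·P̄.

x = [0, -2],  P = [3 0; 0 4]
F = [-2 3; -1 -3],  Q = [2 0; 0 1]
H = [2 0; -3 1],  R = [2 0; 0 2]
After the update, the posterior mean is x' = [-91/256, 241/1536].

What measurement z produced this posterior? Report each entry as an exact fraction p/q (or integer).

z = [-1, 1]

x̄ = F·x = [-6, 6]
P̄ = F·P·Fᵀ + Q = [50 -30; -30 40]
S = H·P̄·Hᵀ + R = [202 -360; -360 672]
K = P̄·Hᵀ·S⁻¹ = [25/64 -15/256; 135/128 1165/1536]
x' − x̄ = [1445/256, -8975/1536] = K·y
y = (KᵀK)⁻¹·Kᵀ·(x' − x̄) = [11, -23]
z = y + H·x̄ = [11, -23] + [-12, 24] = [-1, 1]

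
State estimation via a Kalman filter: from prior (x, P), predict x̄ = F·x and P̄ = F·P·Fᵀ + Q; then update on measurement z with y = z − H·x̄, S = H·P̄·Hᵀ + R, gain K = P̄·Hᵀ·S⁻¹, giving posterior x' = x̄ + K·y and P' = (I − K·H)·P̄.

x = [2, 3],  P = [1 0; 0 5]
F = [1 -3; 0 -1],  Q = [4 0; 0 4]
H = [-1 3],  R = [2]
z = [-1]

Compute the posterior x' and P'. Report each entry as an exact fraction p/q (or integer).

x̄ = F·x = [-7, -3]
P̄ = F·P·Fᵀ + Q = [50 15; 15 9]
y = z − H·x̄ = [1]
S = H·P̄·Hᵀ + R = [43]
K = P̄·Hᵀ·S⁻¹ = [-5/43; 12/43]
x' = x̄ + K·y = [-306/43, -117/43]
P' = (I − K·H)·P̄ = [2125/43 705/43; 705/43 243/43]

x' = [-306/43, -117/43]
P' = [2125/43 705/43; 705/43 243/43]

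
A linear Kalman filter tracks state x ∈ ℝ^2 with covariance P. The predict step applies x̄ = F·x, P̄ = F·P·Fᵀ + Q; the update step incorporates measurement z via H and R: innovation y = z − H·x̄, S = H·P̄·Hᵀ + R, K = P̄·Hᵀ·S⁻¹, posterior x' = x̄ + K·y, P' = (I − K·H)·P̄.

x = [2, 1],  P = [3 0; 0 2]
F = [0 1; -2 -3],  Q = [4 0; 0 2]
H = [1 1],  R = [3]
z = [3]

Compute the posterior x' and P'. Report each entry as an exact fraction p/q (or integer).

x̄ = F·x = [1, -7]
P̄ = F·P·Fᵀ + Q = [6 -6; -6 32]
y = z − H·x̄ = [9]
S = H·P̄·Hᵀ + R = [29]
K = P̄·Hᵀ·S⁻¹ = [0; 26/29]
x' = x̄ + K·y = [1, 31/29]
P' = (I − K·H)·P̄ = [6 -6; -6 252/29]

x' = [1, 31/29]
P' = [6 -6; -6 252/29]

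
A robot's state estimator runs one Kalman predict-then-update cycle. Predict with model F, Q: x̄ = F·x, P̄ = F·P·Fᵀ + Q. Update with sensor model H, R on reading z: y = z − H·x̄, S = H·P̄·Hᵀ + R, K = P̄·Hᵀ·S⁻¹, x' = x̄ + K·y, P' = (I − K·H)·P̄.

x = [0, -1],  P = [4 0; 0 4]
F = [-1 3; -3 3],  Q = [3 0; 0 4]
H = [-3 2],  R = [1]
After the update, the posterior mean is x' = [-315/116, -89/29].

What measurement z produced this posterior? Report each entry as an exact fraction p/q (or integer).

x̄ = F·x = [-3, -3]
P̄ = F·P·Fᵀ + Q = [43 48; 48 76]
S = H·P̄·Hᵀ + R = [116]
K = P̄·Hᵀ·S⁻¹ = [-33/116; 2/29]
x' − x̄ = [33/116, -2/29] = K·y
y = (KᵀK)⁻¹·Kᵀ·(x' − x̄) = [-1]
z = y + H·x̄ = [-1] + [3] = [2]

z = [2]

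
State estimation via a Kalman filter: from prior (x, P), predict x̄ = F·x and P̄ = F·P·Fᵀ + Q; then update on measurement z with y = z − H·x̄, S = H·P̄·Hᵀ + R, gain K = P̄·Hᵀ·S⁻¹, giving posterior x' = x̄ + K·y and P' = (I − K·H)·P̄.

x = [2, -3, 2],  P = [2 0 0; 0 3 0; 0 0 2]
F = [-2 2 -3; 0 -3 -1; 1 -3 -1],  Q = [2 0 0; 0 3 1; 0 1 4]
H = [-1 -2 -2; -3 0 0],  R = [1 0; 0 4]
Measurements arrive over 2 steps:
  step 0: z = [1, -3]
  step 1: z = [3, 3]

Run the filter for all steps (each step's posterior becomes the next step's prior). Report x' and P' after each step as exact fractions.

step 0: x' = [32034/39191, -23622/39191, -11523/39191], P' = [17224/39191 -3452/39191 -5168/39191; -3452/39191 67788/39191 -61182/39191; -5168/39191 -61182/39191 68665/39191]
step 1: x' = [-59454507/61247027, -36328959/61247027, -20910897/61247027], P' = [457232908/1041199459 -118437292/1041199459 -112090596/1041199459; -118437292/1041199459 1447695687/1041199459 -1273412571/1041199459; -112090596/1041199459 -1273412571/1041199459 1471703342/1041199459]

step 0: x̄ = F·x = [-16, 7, 9]
step 0: P̄ = F·P·Fᵀ + Q = [40 -12 -16; -12 32 30; -16 30 35]
step 0: y = z − H·x̄ = [17, -51]
step 0: S = H·P̄·Hᵀ + R = [437 -48; -48 364]
step 0: K = P̄·Hᵀ·S⁻¹ = [16/39191 -12918/39191; -9760/39191 2589/39191; -9798/39191 3876/39191]
step 0: x' = x̄ + K·y = [32034/39191, -23622/39191, -11523/39191]
step 0: P' = (I − K·H)·P̄ = [17224/39191 -3452/39191 -5168/39191; -3452/39191 67788/39191 -61182/39191; -5168/39191 -61182/39191 68665/39191]
step 1: x̄ = F·x = [-76743/39191, 82389/39191, 114423/39191]
step 1: P̄ = F·P·Fᵀ + Q = [1736199/39191 -660055/39191 -685903/39191; -660055/39191 429238/39191 366380/39191; -685903/39191 366380/39191 516701/39191]
step 1: y = z − H·x̄ = [434454/39191, -112656/39191]
step 1: S = H·P̄·Hᵀ + R = [3106354/39191 -2867151/39191; -2867151/39191 15782555/39191]
step 1: K = P̄·Hᵀ·S⁻¹ = [3822868/1041199459 -342924681/1041199459; -230128940/1041199459 88827969/1041199459; -284490946/1041199459 84067947/1041199459]
step 1: x' = x̄ + K·y = [-59454507/61247027, -36328959/61247027, -20910897/61247027]
step 1: P' = (I − K·H)·P̄ = [457232908/1041199459 -118437292/1041199459 -112090596/1041199459; -118437292/1041199459 1447695687/1041199459 -1273412571/1041199459; -112090596/1041199459 -1273412571/1041199459 1471703342/1041199459]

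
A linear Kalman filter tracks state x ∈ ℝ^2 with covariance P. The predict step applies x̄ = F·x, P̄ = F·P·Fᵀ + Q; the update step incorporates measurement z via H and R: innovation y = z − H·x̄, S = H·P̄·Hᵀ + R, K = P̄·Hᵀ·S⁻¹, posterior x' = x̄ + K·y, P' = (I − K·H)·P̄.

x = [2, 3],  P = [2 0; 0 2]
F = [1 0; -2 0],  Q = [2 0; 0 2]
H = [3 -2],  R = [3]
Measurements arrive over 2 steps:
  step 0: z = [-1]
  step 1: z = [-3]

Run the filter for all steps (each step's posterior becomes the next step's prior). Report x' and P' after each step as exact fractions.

step 0: x̄ = F·x = [2, -4]
step 0: P̄ = F·P·Fᵀ + Q = [4 -4; -4 10]
step 0: y = z − H·x̄ = [-15]
step 0: S = H·P̄·Hᵀ + R = [127]
step 0: K = P̄·Hᵀ·S⁻¹ = [20/127; -32/127]
step 0: x' = x̄ + K·y = [-46/127, -28/127]
step 0: P' = (I − K·H)·P̄ = [108/127 132/127; 132/127 246/127]
step 1: x̄ = F·x = [-46/127, 92/127]
step 1: P̄ = F·P·Fᵀ + Q = [362/127 -216/127; -216/127 686/127]
step 1: y = z − H·x̄ = [-59/127]
step 1: S = H·P̄·Hᵀ + R = [8975/127]
step 1: K = P̄·Hᵀ·S⁻¹ = [1518/8975; -404/1795]
step 1: x' = x̄ + K·y = [-3956/8975, 1488/1795]
step 1: P' = (I − K·H)·P̄ = [7438/8975 1776/1795; 1776/1795 654/359]

step 0: x' = [-46/127, -28/127], P' = [108/127 132/127; 132/127 246/127]
step 1: x' = [-3956/8975, 1488/1795], P' = [7438/8975 1776/1795; 1776/1795 654/359]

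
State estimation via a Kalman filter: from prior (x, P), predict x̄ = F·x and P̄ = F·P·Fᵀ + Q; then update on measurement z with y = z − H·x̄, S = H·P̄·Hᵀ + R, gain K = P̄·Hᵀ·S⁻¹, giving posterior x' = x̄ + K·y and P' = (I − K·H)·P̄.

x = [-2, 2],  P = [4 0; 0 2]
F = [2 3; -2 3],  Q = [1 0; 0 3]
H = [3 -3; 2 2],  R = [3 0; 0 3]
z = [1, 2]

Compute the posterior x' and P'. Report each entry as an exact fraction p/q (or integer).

x̄ = F·x = [2, 10]
P̄ = F·P·Fᵀ + Q = [35 2; 2 37]
y = z − H·x̄ = [25, -22]
S = H·P̄·Hᵀ + R = [615 -12; -12 307]
K = P̄·Hᵀ·S⁻¹ = [10427/62887 15566/62887; -10433/62887 15570/62887]
x' = x̄ + K·y = [43997/62887, 25505/62887]
P' = (I − K·H)·P̄ = [16888/62887 6461/62887; 6461/62887 16894/62887]

x' = [43997/62887, 25505/62887]
P' = [16888/62887 6461/62887; 6461/62887 16894/62887]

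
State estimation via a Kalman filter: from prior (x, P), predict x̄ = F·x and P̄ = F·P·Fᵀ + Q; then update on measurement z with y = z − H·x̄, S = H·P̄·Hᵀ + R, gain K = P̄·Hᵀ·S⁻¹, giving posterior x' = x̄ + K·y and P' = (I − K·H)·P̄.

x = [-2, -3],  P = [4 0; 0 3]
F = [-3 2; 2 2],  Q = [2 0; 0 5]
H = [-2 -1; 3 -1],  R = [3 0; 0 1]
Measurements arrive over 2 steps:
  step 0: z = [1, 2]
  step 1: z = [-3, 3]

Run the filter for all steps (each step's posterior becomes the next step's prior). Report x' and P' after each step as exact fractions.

step 0: x' = [4434/39503, -69503/39503], P' = [6174/39503 10506/39503; 10506/39503 46785/39503]
step 1: x' = [58941620/56893969, 16344488/56893969], P' = [8673992/56893969 14539628/56893969; 14539628/56893969 64155005/56893969]

step 0: x̄ = F·x = [0, -10]
step 0: P̄ = F·P·Fᵀ + Q = [50 -12; -12 33]
step 0: y = z − H·x̄ = [-9, -8]
step 0: S = H·P̄·Hᵀ + R = [188 -255; -255 556]
step 0: K = P̄·Hᵀ·S⁻¹ = [-7618/39503 8016/39503; -22599/39503 -15267/39503]
step 0: x' = x̄ + K·y = [4434/39503, -69503/39503]
step 0: P' = (I − K·H)·P̄ = [6174/39503 10506/39503; 10506/39503 46785/39503]
step 1: x̄ = F·x = [-152308/39503, -130138/39503]
step 1: P̄ = F·P·Fᵀ + Q = [195640/39503 129084/39503; 129084/39503 493399/39503]
step 1: y = z − H·x̄ = [-553263/39503, 445295/39503]
step 1: S = H·P̄·Hᵀ + R = [1910804/39503 -809525/39503; -809525/39503 1519158/39503]
step 1: K = P̄·Hᵀ·S⁻¹ = [-10629204/56893969 11482348/56893969; -31078087/56893969 -20536121/56893969]
step 1: x' = x̄ + K·y = [58941620/56893969, 16344488/56893969]
step 1: P' = (I − K·H)·P̄ = [8673992/56893969 14539628/56893969; 14539628/56893969 64155005/56893969]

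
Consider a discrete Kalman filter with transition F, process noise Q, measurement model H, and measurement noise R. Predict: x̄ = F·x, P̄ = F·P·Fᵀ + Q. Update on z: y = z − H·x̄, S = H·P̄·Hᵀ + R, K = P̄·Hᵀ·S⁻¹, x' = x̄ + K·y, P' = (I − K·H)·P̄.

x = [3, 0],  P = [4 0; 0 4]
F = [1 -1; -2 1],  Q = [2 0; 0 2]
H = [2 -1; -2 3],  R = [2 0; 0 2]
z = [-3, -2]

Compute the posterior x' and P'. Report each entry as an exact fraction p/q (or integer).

x̄ = F·x = [3, -6]
P̄ = F·P·Fᵀ + Q = [10 -12; -12 22]
y = z − H·x̄ = [-15, 22]
S = H·P̄·Hᵀ + R = [112 -202; -202 384]
K = P̄·Hᵀ·S⁻¹ = [244/551 48/551; 129/551 197/551]
x' = x̄ + K·y = [-951/551, -907/551]
P' = (I − K·H)·P̄ = [390/551 292/551; 292/551 326/551]

x' = [-951/551, -907/551]
P' = [390/551 292/551; 292/551 326/551]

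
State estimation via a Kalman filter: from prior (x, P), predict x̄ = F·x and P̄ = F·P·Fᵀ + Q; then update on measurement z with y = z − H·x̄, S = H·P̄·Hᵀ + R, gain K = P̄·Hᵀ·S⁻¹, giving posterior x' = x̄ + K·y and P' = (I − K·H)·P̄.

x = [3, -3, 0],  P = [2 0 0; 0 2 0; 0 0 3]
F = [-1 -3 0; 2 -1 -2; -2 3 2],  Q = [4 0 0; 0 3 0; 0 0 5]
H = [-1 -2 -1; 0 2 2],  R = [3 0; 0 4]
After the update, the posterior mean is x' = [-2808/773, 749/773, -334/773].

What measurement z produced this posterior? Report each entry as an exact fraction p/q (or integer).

z = [3, 2]

x̄ = F·x = [6, 9, -15]
P̄ = F·P·Fᵀ + Q = [24 2 -14; 2 25 -26; -14 -26 43]
S = H·P̄·Hᵀ + R = [46 -6; -6 68]
K = P̄·Hᵀ·S⁻¹ = [-274/773 -297/773; -445/773 -62/773; 442/773 851/1546]
x' − x̄ = [-7446/773, -6208/773, 11261/773] = K·y
y = (KᵀK)⁻¹·Kᵀ·(x' − x̄) = [12, 14]
z = y + H·x̄ = [12, 14] + [-9, -12] = [3, 2]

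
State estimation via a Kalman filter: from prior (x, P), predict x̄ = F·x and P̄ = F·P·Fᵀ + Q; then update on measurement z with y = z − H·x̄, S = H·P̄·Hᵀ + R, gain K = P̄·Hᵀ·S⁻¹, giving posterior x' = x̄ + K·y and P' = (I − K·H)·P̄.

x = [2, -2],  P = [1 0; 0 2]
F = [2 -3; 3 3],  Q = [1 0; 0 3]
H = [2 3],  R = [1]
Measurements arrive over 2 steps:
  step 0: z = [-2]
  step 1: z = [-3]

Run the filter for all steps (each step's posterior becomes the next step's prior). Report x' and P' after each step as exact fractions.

step 0: x̄ = F·x = [10, 0]
step 0: P̄ = F·P·Fᵀ + Q = [23 -12; -12 30]
step 0: y = z − H·x̄ = [-22]
step 0: S = H·P̄·Hᵀ + R = [219]
step 0: K = P̄·Hᵀ·S⁻¹ = [10/219; 22/73]
step 0: x' = x̄ + K·y = [1970/219, -484/73]
step 0: P' = (I − K·H)·P̄ = [4937/219 -1096/73; -1096/73 738/73]
step 1: x̄ = F·x = [8296/219, 518/73]
step 1: P̄ = F·P·Fᵀ + Q = [79349/219 6520/73; 6520/73 1944/73]
step 1: y = z − H·x̄ = [-21911/219]
step 1: S = H·P̄·Hᵀ + R = [604823/219]
step 1: K = P̄·Hᵀ·S⁻¹ = [217378/604823; 56616/604823]
step 1: x' = x̄ + K·y = [1162750/604823, -1372686/604823]
step 1: P' = (I − K·H)·P̄ = [3373997/604823 -2176872/604823; -2176872/604823 1470120/604823]

step 0: x' = [1970/219, -484/73], P' = [4937/219 -1096/73; -1096/73 738/73]
step 1: x' = [1162750/604823, -1372686/604823], P' = [3373997/604823 -2176872/604823; -2176872/604823 1470120/604823]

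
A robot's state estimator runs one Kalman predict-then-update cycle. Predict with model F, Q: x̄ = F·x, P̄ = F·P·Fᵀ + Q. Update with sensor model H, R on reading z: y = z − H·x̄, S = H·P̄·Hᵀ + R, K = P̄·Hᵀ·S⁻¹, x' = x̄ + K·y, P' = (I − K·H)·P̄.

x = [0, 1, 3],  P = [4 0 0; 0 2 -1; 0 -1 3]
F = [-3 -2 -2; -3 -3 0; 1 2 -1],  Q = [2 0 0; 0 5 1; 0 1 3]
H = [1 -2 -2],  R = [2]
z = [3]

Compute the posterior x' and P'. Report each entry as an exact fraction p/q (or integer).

x̄ = F·x = [-8, -3, -1]
P̄ = F·P·Fᵀ + Q = [50 42 -12; 42 59 -26; -12 -26 22]
y = z − H·x̄ = [3]
S = H·P̄·Hᵀ + R = [48]
K = P̄·Hᵀ·S⁻¹ = [-5/24; -1/2; -1/12]
x' = x̄ + K·y = [-69/8, -9/2, -5/4]
P' = (I − K·H)·P̄ = [575/12 37 -77/6; 37 47 -28; -77/6 -28 65/3]

x' = [-69/8, -9/2, -5/4]
P' = [575/12 37 -77/6; 37 47 -28; -77/6 -28 65/3]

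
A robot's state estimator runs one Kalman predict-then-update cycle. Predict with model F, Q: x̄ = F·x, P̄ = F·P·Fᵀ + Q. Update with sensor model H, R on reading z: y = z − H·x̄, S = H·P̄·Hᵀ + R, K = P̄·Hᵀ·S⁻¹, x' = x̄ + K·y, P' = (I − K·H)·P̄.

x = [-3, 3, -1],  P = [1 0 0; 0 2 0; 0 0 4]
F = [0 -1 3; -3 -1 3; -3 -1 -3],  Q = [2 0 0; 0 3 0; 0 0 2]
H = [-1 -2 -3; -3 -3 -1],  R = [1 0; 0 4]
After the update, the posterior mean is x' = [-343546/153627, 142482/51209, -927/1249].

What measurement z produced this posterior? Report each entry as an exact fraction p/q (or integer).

z = [-1, -1]

x̄ = F·x = [-6, 3, 9]
P̄ = F·P·Fᵀ + Q = [40 38 -34; 38 50 -25; -34 -25 49]
S = H·P̄·Hᵀ + R = [330 294; 294 1193]
K = P̄·Hᵀ·S⁻¹ = [21049/153627 -10314/51209; -1631/102418 -10058/51209; -917/2498 247/1249]
x' − x̄ = [578216/153627, -11145/51209, -12168/1249] = K·y
y = (KᵀK)⁻¹·Kᵀ·(x' − x̄) = [26, -1]
z = y + H·x̄ = [26, -1] + [-27, 0] = [-1, -1]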